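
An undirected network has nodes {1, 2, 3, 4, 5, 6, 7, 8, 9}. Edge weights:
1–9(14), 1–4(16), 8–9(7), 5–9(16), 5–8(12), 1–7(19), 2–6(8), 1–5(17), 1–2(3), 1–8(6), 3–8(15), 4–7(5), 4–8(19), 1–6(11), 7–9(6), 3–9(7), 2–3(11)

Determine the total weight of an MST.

54

Sort edges by weight, then run Kruskal:
1–2 (3): add — endpoints in different components.
4–7 (5): add — endpoints in different components.
1–8 (6): add — endpoints in different components.
7–9 (6): add — endpoints in different components.
3–9 (7): add — endpoints in different components.
8–9 (7): add — endpoints in different components.
2–6 (8): add — endpoints in different components.
1–6 (11): skip — 1 and 6 already connected.
2–3 (11): skip — 2 and 3 already connected.
5–8 (12): add — endpoints in different components.
MST edges: 1–2, 4–7, 1–8, 7–9, 3–9, 8–9, 2–6, 5–8; total weight 3+5+6+6+7+7+8+12 = 54.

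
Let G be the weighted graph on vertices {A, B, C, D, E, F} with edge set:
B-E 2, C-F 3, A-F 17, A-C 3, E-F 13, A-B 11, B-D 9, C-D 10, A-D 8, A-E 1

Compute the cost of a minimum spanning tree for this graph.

Sort edges by weight, then run Kruskal:
A-E (1): add — endpoints in different components.
B-E (2): add — endpoints in different components.
A-C (3): add — endpoints in different components.
C-F (3): add — endpoints in different components.
A-D (8): add — endpoints in different components.
MST edges: A-E, B-E, A-C, C-F, A-D; total weight 1+2+3+3+8 = 17.

17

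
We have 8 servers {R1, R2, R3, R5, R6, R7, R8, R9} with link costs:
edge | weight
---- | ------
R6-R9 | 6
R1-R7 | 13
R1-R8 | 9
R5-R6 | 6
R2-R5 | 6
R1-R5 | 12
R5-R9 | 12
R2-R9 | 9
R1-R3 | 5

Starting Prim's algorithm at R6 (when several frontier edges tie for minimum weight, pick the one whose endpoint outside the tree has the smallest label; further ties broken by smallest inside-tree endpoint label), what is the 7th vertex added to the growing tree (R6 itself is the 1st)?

R8

Prim's algorithm from R6:
Step 1: cheapest edge leaving the tree is R5-R6 (6); add R5.
Step 2: cheapest edge leaving the tree is R2-R5 (6); add R2.
Step 3: cheapest edge leaving the tree is R6-R9 (6); add R9.
Step 4: cheapest edge leaving the tree is R1-R5 (12); add R1.
Step 5: cheapest edge leaving the tree is R1-R3 (5); add R3.
Step 6: cheapest edge leaving the tree is R1-R8 (9); add R8.
Step 7: cheapest edge leaving the tree is R1-R7 (13); add R7.
Vertex order: R6, R5, R2, R9, R1, R3, R8, R7. The 7th vertex is R8.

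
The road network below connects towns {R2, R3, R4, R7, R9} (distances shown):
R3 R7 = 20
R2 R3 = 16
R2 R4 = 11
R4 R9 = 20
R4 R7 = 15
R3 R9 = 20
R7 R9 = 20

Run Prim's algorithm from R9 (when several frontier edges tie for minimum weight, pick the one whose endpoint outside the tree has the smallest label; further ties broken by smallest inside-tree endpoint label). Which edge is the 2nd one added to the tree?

R2-R3

Prim's algorithm from R9:
Step 1: frontier [R3 R9 20, R4 R9 20, R7 R9 20] → take R3 R9 (20); add R3.
Step 2: frontier [R2 R3 16, R3 R7 20, R4 R9 20, R7 R9 20] → take R2 R3 (16); add R2.
Step 3: frontier [R2 R4 11, R3 R7 20, R4 R9 20, R7 R9 20] → take R2 R4 (11); add R4.
Step 4: frontier [R3 R7 20, R4 R7 15, R7 R9 20] → take R4 R7 (15); add R7.
The 2nd edge added is R2 R3.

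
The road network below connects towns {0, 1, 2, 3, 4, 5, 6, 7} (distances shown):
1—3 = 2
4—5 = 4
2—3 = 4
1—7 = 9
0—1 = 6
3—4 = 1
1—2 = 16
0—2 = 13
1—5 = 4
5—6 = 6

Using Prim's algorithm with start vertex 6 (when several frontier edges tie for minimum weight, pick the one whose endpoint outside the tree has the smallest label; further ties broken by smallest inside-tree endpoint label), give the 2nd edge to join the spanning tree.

Grow the tree from 6 using Prim:
Step 1: cheapest edge leaving the tree is 5—6 (6); add 5.
Step 2: cheapest edge leaving the tree is 1—5 (4); add 1.
Step 3: cheapest edge leaving the tree is 1—3 (2); add 3.
Step 4: cheapest edge leaving the tree is 3—4 (1); add 4.
Step 5: cheapest edge leaving the tree is 2—3 (4); add 2.
Step 6: cheapest edge leaving the tree is 0—1 (6); add 0.
Step 7: cheapest edge leaving the tree is 1—7 (9); add 7.
The 2nd edge added is 1—5.

1-5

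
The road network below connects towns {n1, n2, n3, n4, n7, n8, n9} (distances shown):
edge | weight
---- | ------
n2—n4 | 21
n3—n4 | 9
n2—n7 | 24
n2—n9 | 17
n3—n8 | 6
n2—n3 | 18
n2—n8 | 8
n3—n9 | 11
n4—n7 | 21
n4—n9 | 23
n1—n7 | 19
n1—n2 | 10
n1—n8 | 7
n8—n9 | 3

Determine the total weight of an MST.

Grow the tree from n2 using Prim:
Step 1: frontier [n2—n8 8, n1—n2 10, n2—n9 17, n2—n3 18, n2—n4 21, n2—n7 24] → take n2—n8 (8); add n8.
Step 2: frontier [n1—n2 10, n2—n9 17, n2—n3 18, n2—n4 21, n2—n7 24, n8—n9 3, n3—n8 6, n1—n8 7] → take n8—n9 (3); add n9.
Step 3: frontier [n1—n2 10, n2—n3 18, n2—n4 21, n2—n7 24, n3—n8 6, n1—n8 7, n3—n9 11, n4—n9 23] → take n3—n8 (6); add n3.
Step 4: frontier [n1—n2 10, n2—n4 21, n2—n7 24, n3—n4 9, n1—n8 7, n4—n9 23] → take n1—n8 (7); add n1.
Step 5: frontier [n1—n7 19, n2—n4 21, n2—n7 24, n3—n4 9, n4—n9 23] → take n3—n4 (9); add n4.
Step 6: frontier [n1—n7 19, n2—n7 24, n4—n7 21] → take n1—n7 (19); add n7.
MST edges: n2—n8, n8—n9, n3—n8, n1—n8, n3—n4, n1—n7; total weight 8+3+6+7+9+19 = 52.

52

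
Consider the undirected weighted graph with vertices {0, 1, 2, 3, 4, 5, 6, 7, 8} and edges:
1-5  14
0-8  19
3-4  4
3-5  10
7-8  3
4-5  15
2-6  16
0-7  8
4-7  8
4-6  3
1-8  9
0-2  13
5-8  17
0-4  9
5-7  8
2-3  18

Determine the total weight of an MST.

Prim's algorithm from 4:
Step 1: cheapest edge leaving the tree is 4-6 (3); add 6.
Step 2: cheapest edge leaving the tree is 3-4 (4); add 3.
Step 3: cheapest edge leaving the tree is 4-7 (8); add 7.
Step 4: cheapest edge leaving the tree is 7-8 (3); add 8.
Step 5: cheapest edge leaving the tree is 0-7 (8); add 0.
Step 6: cheapest edge leaving the tree is 5-7 (8); add 5.
Step 7: cheapest edge leaving the tree is 1-8 (9); add 1.
Step 8: cheapest edge leaving the tree is 0-2 (13); add 2.
MST edges: 4-6, 3-4, 4-7, 7-8, 0-7, 5-7, 1-8, 0-2; total weight 3+4+8+3+8+8+9+13 = 56.

56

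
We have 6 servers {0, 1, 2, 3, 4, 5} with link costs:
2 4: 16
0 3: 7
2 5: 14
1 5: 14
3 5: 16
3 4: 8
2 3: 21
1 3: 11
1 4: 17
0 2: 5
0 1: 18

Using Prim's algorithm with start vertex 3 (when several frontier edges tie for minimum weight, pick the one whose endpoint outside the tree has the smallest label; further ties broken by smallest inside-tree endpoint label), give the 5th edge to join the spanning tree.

1-5

Grow the tree from 3 using Prim:
Step 1: cheapest edge leaving the tree is 0 3 (7); add 0.
Step 2: cheapest edge leaving the tree is 0 2 (5); add 2.
Step 3: cheapest edge leaving the tree is 3 4 (8); add 4.
Step 4: cheapest edge leaving the tree is 1 3 (11); add 1.
Step 5: cheapest edge leaving the tree is 1 5 (14); add 5.
The 5th edge added is 1 5.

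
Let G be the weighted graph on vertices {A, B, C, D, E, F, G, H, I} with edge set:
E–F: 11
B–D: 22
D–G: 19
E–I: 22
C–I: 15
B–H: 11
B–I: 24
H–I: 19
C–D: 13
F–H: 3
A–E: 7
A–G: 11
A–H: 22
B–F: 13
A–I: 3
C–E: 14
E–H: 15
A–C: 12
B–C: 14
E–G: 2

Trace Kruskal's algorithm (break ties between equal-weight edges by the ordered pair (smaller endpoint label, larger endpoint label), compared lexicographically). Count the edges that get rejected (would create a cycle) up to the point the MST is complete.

Kruskal: consider edges lightest-first.
E–G (2): add — endpoints in different components.
A–I (3): add — endpoints in different components.
F–H (3): add — endpoints in different components.
A–E (7): add — endpoints in different components.
A–G (11): skip — A and G already connected.
B–H (11): add — endpoints in different components.
E–F (11): add — endpoints in different components.
A–C (12): add — endpoints in different components.
B–F (13): skip — B and F already connected.
C–D (13): add — endpoints in different components.
Edges rejected before the tree was complete: 2.

2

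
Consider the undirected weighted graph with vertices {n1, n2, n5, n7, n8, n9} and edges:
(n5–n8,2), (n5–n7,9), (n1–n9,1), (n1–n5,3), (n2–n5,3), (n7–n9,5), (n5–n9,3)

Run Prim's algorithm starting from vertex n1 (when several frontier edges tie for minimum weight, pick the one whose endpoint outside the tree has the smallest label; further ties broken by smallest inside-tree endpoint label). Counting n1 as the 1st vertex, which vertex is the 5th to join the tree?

Prim, starting at n1.
Step 1: cheapest edge leaving the tree is n1–n9 (1); add n9.
Step 2: cheapest edge leaving the tree is n1–n5 (3); add n5.
Step 3: cheapest edge leaving the tree is n5–n8 (2); add n8.
Step 4: cheapest edge leaving the tree is n2–n5 (3); add n2.
Step 5: cheapest edge leaving the tree is n7–n9 (5); add n7.
Vertex order: n1, n9, n5, n8, n2, n7. The 5th vertex is n2.

n2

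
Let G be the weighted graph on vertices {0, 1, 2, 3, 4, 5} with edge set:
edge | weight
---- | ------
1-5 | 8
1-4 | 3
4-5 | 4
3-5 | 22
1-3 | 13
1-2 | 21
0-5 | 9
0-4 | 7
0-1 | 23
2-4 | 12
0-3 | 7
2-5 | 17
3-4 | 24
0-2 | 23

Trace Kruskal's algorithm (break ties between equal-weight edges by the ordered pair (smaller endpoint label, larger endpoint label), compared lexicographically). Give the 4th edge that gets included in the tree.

Kruskal: consider edges lightest-first.
1-4 (3): add — endpoints in different components.
4-5 (4): add — endpoints in different components.
0-3 (7): add — endpoints in different components.
0-4 (7): add — endpoints in different components.
1-5 (8): skip — 1 and 5 already connected.
0-5 (9): skip — 0 and 5 already connected.
2-4 (12): add — endpoints in different components.
The 4th edge added is 0-4.

0-4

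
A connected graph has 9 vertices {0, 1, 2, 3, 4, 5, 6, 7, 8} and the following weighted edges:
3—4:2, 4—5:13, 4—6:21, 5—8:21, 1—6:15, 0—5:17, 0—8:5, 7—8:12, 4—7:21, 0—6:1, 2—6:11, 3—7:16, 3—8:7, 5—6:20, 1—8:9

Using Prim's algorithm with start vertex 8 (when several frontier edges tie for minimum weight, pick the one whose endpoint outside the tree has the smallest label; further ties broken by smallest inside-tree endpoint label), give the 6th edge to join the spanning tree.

2-6

Prim, starting at 8.
Step 1: cheapest edge leaving the tree is 0—8 (5); add 0.
Step 2: cheapest edge leaving the tree is 0—6 (1); add 6.
Step 3: cheapest edge leaving the tree is 3—8 (7); add 3.
Step 4: cheapest edge leaving the tree is 3—4 (2); add 4.
Step 5: cheapest edge leaving the tree is 1—8 (9); add 1.
Step 6: cheapest edge leaving the tree is 2—6 (11); add 2.
Step 7: cheapest edge leaving the tree is 7—8 (12); add 7.
Step 8: cheapest edge leaving the tree is 4—5 (13); add 5.
The 6th edge added is 2—6.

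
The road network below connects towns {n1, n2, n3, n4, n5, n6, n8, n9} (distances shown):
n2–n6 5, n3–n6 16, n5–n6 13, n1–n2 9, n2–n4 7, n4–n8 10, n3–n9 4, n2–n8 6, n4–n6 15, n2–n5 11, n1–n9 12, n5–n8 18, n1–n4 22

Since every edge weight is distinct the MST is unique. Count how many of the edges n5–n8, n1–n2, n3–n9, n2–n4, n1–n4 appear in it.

Sort edges by weight, then run Kruskal:
n3–n9 (4): add — endpoints in different components.
n2–n6 (5): add — endpoints in different components.
n2–n8 (6): add — endpoints in different components.
n2–n4 (7): add — endpoints in different components.
n1–n2 (9): add — endpoints in different components.
n4–n8 (10): skip — n4 and n8 already connected.
n2–n5 (11): add — endpoints in different components.
n1–n9 (12): add — endpoints in different components.
MST edge set: {n3–n9, n2–n6, n2–n8, n2–n4, n1–n2, n2–n5, n1–n9}.
Of the listed edges, {n1–n2, n3–n9, n2–n4} are in the MST → 3.

3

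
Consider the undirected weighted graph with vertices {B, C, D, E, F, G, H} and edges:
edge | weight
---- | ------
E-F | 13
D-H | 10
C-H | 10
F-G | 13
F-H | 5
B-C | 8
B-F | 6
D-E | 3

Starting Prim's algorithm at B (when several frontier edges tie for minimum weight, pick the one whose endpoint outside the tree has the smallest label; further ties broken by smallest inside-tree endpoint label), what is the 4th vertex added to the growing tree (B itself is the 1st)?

C

Grow the tree from B using Prim:
Step 1: cheapest edge leaving the tree is B-F (6); add F.
Step 2: cheapest edge leaving the tree is F-H (5); add H.
Step 3: cheapest edge leaving the tree is B-C (8); add C.
Step 4: cheapest edge leaving the tree is D-H (10); add D.
Step 5: cheapest edge leaving the tree is D-E (3); add E.
Step 6: cheapest edge leaving the tree is F-G (13); add G.
Vertex order: B, F, H, C, D, E, G. The 4th vertex is C.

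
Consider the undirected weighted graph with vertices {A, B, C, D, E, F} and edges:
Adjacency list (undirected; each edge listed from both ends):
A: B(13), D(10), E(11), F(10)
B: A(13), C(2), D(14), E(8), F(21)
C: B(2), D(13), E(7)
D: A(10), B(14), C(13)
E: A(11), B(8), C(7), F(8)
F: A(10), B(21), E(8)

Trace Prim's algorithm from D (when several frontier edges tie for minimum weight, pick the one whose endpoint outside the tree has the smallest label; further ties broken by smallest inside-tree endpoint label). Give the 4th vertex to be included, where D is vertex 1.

Prim's algorithm from D:
Step 1: frontier [A-D 10, C-D 13, B-D 14] → take A-D (10); add A.
Step 2: frontier [A-F 10, A-E 11, A-B 13, C-D 13, B-D 14] → take A-F (10); add F.
Step 3: frontier [A-E 11, A-B 13, C-D 13, B-D 14, E-F 8, B-F 21] → take E-F (8); add E.
Step 4: frontier [A-B 13, C-D 13, B-D 14, C-E 7, B-E 8, B-F 21] → take C-E (7); add C.
Step 5: frontier [A-B 13, B-C 2, B-D 14, B-E 8, B-F 21] → take B-C (2); add B.
Vertex order: D, A, F, E, C, B. The 4th vertex is E.

E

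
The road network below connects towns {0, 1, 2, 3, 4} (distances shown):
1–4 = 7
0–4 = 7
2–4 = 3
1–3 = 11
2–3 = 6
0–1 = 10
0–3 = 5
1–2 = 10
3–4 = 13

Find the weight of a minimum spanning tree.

21

Grow the tree from 2 using Prim:
Step 1: frontier [2–4 3, 2–3 6, 1–2 10] → take 2–4 (3); add 4.
Step 2: frontier [2–3 6, 1–2 10, 0–4 7, 1–4 7, 3–4 13] → take 2–3 (6); add 3.
Step 3: frontier [1–2 10, 0–3 5, 1–3 11, 0–4 7, 1–4 7] → take 0–3 (5); add 0.
Step 4: frontier [0–1 10, 1–2 10, 1–3 11, 1–4 7] → take 1–4 (7); add 1.
MST edges: 2–4, 2–3, 0–3, 1–4; total weight 3+6+5+7 = 21.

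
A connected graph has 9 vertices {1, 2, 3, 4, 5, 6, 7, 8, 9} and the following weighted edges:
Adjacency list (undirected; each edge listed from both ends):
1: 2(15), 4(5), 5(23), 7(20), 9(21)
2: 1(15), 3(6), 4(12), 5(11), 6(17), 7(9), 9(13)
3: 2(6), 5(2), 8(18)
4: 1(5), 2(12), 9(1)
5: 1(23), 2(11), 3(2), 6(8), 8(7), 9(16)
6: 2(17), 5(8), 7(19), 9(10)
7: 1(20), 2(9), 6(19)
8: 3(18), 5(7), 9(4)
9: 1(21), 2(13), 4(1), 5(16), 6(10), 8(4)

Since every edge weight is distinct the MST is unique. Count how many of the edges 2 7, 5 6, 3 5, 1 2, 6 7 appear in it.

Sort edges by weight, then run Kruskal:
4 9 (1): add — endpoints in different components.
3 5 (2): add — endpoints in different components.
8 9 (4): add — endpoints in different components.
1 4 (5): add — endpoints in different components.
2 3 (6): add — endpoints in different components.
5 8 (7): add — endpoints in different components.
5 6 (8): add — endpoints in different components.
2 7 (9): add — endpoints in different components.
MST edge set: {4 9, 3 5, 8 9, 1 4, 2 3, 5 8, 5 6, 2 7}.
Of the listed edges, {2 7, 5 6, 3 5} are in the MST → 3.

3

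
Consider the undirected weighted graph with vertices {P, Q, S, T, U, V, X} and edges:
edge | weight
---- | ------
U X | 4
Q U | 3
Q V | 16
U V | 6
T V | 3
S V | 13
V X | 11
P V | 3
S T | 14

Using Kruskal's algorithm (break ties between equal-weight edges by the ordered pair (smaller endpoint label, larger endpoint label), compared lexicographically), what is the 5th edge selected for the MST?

U-V

Kruskal's algorithm — process edges by increasing weight (ties by edge label):
P V (3): add — endpoints in different components.
Q U (3): add — endpoints in different components.
T V (3): add — endpoints in different components.
U X (4): add — endpoints in different components.
U V (6): add — endpoints in different components.
V X (11): skip — X and V already connected.
S V (13): add — endpoints in different components.
The 5th edge added is U V.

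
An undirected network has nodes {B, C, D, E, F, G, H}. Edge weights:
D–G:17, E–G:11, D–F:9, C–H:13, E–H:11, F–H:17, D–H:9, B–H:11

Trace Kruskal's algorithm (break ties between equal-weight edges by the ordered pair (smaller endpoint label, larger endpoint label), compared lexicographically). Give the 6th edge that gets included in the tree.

Kruskal: consider edges lightest-first.
D–F (9): add. Components now {B} {C} {D,F} {E} {G} {H}
D–H (9): add. Components now {B} {C} {D,F,H} {E} {G}
B–H (11): add. Components now {B,D,F,H} {C} {E} {G}
E–G (11): add. Components now {B,D,F,H} {C} {E,G}
E–H (11): add. Components now {B,D,E,F,G,H} {C}
C–H (13): add. Components now {B,C,D,E,F,G,H}
The 6th edge added is C–H.

C-H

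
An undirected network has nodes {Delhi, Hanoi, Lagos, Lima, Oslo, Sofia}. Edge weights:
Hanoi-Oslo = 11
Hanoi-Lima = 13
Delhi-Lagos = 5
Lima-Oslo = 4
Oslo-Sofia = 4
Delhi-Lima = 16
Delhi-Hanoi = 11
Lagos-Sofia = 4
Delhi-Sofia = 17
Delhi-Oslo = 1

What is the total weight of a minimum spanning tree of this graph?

24

Sort edges by weight, then run Kruskal:
Delhi-Oslo (1): add. Components now {Lagos} {Sofia} {Delhi,Oslo} {Hanoi} {Lima}
Lagos-Sofia (4): add. Components now {Lagos,Sofia} {Delhi,Oslo} {Hanoi} {Lima}
Lima-Oslo (4): add. Components now {Lagos,Sofia} {Delhi,Lima,Oslo} {Hanoi}
Oslo-Sofia (4): add. Components now {Delhi,Lagos,Lima,Oslo,Sofia} {Hanoi}
Delhi-Lagos (5): skip — Lagos and Delhi already connected.
Delhi-Hanoi (11): add. Components now {Delhi,Hanoi,Lagos,Lima,Oslo,Sofia}
MST edges: Delhi-Oslo, Lagos-Sofia, Lima-Oslo, Oslo-Sofia, Delhi-Hanoi; total weight 1+4+4+4+11 = 24.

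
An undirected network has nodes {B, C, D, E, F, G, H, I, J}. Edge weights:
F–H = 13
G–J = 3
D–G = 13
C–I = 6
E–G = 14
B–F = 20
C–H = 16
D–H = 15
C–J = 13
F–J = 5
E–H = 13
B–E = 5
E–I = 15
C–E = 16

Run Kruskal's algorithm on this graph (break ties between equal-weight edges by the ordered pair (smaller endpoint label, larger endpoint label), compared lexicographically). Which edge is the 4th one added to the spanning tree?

Sort edges by weight, then run Kruskal:
G–J (3): add — endpoints in different components.
B–E (5): add — endpoints in different components.
F–J (5): add — endpoints in different components.
C–I (6): add — endpoints in different components.
C–J (13): add — endpoints in different components.
D–G (13): add — endpoints in different components.
E–H (13): add — endpoints in different components.
F–H (13): add — endpoints in different components.
The 4th edge added is C–I.

C-I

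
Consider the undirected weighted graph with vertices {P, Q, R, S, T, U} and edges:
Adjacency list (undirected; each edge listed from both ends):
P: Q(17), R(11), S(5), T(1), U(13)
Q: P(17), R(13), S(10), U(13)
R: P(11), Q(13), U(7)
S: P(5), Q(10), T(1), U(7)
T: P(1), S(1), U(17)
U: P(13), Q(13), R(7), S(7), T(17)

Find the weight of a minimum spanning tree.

26

Kruskal's algorithm — process edges by increasing weight (ties by edge label):
P—T (1): add. Components now {P,T} {S} {U} {Q} {R}
S—T (1): add. Components now {P,S,T} {U} {Q} {R}
P—S (5): skip — P and S already connected.
R—U (7): add. Components now {P,S,T} {R,U} {Q}
S—U (7): add. Components now {P,R,S,T,U} {Q}
Q—S (10): add. Components now {P,Q,R,S,T,U}
MST edges: P—T, S—T, R—U, S—U, Q—S; total weight 1+1+7+7+10 = 26.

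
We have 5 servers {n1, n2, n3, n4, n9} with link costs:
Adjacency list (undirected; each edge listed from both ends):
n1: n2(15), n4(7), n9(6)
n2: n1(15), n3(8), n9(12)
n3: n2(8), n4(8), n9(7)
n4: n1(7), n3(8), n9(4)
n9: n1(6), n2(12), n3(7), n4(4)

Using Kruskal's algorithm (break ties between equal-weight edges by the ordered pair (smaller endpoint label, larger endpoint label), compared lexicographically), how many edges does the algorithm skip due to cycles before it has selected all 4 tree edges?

1

Kruskal: consider edges lightest-first.
n4 n9 (4): add. Components now {n4,n9} {n3} {n2} {n1}
n1 n9 (6): add. Components now {n1,n4,n9} {n3} {n2}
n1 n4 (7): skip — n4 and n1 already connected.
n3 n9 (7): add. Components now {n1,n3,n4,n9} {n2}
n2 n3 (8): add. Components now {n1,n2,n3,n4,n9}
Edges rejected before the tree was complete: 1.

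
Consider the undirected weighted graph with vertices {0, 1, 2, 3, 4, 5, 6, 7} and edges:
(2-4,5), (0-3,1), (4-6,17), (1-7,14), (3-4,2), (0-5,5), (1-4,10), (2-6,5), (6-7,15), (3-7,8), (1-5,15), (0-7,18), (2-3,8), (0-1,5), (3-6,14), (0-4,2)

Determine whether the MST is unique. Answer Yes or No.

Kruskal's algorithm — process edges by increasing weight (ties by edge label):
0-3 (1): add — endpoints in different components.
0-4 (2): add — endpoints in different components.
3-4 (2): skip — 3 and 4 already connected.
0-1 (5): add — endpoints in different components.
0-5 (5): add — endpoints in different components.
2-4 (5): add — endpoints in different components.
2-6 (5): add — endpoints in different components.
2-3 (8): skip — 2 and 3 already connected.
3-7 (8): add — endpoints in different components.
Non-tree edge 3-4 has weight 2, equal to the heaviest edge on its tree cycle — swapping gives another MST of the same weight. Not unique.

No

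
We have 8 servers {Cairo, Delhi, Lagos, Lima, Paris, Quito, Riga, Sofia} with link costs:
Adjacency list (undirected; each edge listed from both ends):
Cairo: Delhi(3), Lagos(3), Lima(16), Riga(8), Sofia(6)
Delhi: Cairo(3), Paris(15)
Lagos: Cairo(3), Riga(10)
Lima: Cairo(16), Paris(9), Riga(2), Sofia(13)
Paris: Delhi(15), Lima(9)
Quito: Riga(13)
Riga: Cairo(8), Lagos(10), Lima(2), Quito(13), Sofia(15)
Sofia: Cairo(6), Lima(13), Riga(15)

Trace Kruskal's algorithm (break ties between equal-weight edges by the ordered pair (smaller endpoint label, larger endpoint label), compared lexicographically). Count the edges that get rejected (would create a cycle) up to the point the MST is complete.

Kruskal: consider edges lightest-first.
Lima-Riga (2): add — endpoints in different components.
Cairo-Delhi (3): add — endpoints in different components.
Cairo-Lagos (3): add — endpoints in different components.
Cairo-Sofia (6): add — endpoints in different components.
Cairo-Riga (8): add — endpoints in different components.
Lima-Paris (9): add — endpoints in different components.
Lagos-Riga (10): skip — Riga and Lagos already connected.
Lima-Sofia (13): skip — Lima and Sofia already connected.
Quito-Riga (13): add — endpoints in different components.
Edges rejected before the tree was complete: 2.

2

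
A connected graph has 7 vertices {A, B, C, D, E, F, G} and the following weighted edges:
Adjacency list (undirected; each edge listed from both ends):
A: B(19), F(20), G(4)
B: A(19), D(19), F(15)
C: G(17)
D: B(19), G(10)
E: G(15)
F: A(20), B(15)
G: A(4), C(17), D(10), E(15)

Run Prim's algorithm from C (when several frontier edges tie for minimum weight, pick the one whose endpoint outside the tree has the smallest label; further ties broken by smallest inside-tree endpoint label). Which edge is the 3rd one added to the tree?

Prim, starting at C.
Step 1: frontier [C—G 17] → take C—G (17); add G.
Step 2: frontier [A—G 4, D—G 10, E—G 15] → take A—G (4); add A.
Step 3: frontier [A—B 19, A—F 20, D—G 10, E—G 15] → take D—G (10); add D.
Step 4: frontier [A—B 19, A—F 20, B—D 19, E—G 15] → take E—G (15); add E.
Step 5: frontier [A—B 19, A—F 20, B—D 19] → take A—B (19); add B.
Step 6: frontier [A—F 20, B—F 15] → take B—F (15); add F.
The 3rd edge added is D—G.

D-G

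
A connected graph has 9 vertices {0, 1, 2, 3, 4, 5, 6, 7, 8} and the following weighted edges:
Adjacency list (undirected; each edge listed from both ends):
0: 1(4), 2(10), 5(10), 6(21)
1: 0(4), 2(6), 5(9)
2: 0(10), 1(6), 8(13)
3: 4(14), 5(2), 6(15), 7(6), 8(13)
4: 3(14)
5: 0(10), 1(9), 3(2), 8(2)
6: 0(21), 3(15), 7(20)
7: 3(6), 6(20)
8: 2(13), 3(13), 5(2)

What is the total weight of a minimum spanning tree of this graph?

Sort edges by weight, then run Kruskal:
3 5 (2): add — endpoints in different components.
5 8 (2): add — endpoints in different components.
0 1 (4): add — endpoints in different components.
1 2 (6): add — endpoints in different components.
3 7 (6): add — endpoints in different components.
1 5 (9): add — endpoints in different components.
0 2 (10): skip — 0 and 2 already connected.
0 5 (10): skip — 0 and 5 already connected.
2 8 (13): skip — 2 and 8 already connected.
3 8 (13): skip — 3 and 8 already connected.
3 4 (14): add — endpoints in different components.
3 6 (15): add — endpoints in different components.
MST edges: 3 5, 5 8, 0 1, 1 2, 3 7, 1 5, 3 4, 3 6; total weight 2+2+4+6+6+9+14+15 = 58.

58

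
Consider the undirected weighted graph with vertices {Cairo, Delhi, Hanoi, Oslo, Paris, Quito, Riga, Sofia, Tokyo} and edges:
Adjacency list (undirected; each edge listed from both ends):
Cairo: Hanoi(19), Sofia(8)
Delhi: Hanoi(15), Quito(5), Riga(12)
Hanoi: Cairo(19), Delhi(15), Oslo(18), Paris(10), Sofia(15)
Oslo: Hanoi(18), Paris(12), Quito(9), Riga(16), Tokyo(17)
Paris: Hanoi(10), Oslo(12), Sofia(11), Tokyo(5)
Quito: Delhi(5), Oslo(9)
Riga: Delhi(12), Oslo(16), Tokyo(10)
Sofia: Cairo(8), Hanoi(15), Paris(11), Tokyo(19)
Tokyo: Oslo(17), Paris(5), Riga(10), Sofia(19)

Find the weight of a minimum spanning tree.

Grow the tree from Delhi using Prim:
Step 1: cheapest edge leaving the tree is Delhi Quito (5); add Quito.
Step 2: cheapest edge leaving the tree is Oslo Quito (9); add Oslo.
Step 3: cheapest edge leaving the tree is Oslo Paris (12); add Paris.
Step 4: cheapest edge leaving the tree is Paris Tokyo (5); add Tokyo.
Step 5: cheapest edge leaving the tree is Hanoi Paris (10); add Hanoi.
Step 6: cheapest edge leaving the tree is Riga Tokyo (10); add Riga.
Step 7: cheapest edge leaving the tree is Paris Sofia (11); add Sofia.
Step 8: cheapest edge leaving the tree is Cairo Sofia (8); add Cairo.
MST edges: Delhi Quito, Oslo Quito, Oslo Paris, Paris Tokyo, Hanoi Paris, Riga Tokyo, Paris Sofia, Cairo Sofia; total weight 5+9+12+5+10+10+11+8 = 70.

70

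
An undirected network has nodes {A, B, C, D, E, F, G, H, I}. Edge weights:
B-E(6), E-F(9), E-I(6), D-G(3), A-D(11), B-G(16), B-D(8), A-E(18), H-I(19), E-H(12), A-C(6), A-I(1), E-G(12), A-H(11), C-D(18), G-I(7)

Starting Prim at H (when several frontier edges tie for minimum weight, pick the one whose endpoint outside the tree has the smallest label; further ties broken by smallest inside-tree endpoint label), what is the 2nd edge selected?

A-I

Grow the tree from H using Prim:
Step 1: cheapest edge leaving the tree is A-H (11); add A.
Step 2: cheapest edge leaving the tree is A-I (1); add I.
Step 3: cheapest edge leaving the tree is A-C (6); add C.
Step 4: cheapest edge leaving the tree is E-I (6); add E.
Step 5: cheapest edge leaving the tree is B-E (6); add B.
Step 6: cheapest edge leaving the tree is G-I (7); add G.
Step 7: cheapest edge leaving the tree is D-G (3); add D.
Step 8: cheapest edge leaving the tree is E-F (9); add F.
The 2nd edge added is A-I.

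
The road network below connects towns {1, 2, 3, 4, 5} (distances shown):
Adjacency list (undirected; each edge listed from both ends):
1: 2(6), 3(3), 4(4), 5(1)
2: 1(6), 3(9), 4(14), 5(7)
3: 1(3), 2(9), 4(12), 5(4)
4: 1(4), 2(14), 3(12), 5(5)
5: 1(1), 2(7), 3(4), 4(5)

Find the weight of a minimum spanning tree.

Prim's algorithm from 4:
Step 1: cheapest edge leaving the tree is 1—4 (4); add 1.
Step 2: cheapest edge leaving the tree is 1—5 (1); add 5.
Step 3: cheapest edge leaving the tree is 1—3 (3); add 3.
Step 4: cheapest edge leaving the tree is 1—2 (6); add 2.
MST edges: 1—4, 1—5, 1—3, 1—2; total weight 4+1+3+6 = 14.

14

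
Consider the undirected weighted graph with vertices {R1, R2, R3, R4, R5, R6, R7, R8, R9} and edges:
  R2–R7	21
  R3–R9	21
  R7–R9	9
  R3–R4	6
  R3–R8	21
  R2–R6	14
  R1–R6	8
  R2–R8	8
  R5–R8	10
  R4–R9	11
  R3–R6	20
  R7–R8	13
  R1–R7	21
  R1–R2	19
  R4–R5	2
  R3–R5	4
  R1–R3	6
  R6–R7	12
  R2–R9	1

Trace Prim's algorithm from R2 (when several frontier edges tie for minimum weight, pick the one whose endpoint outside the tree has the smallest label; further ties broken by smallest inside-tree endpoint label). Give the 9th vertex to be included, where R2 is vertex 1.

Prim, starting at R2.
Step 1: cheapest edge leaving the tree is R2–R9 (1); add R9.
Step 2: cheapest edge leaving the tree is R2–R8 (8); add R8.
Step 3: cheapest edge leaving the tree is R7–R9 (9); add R7.
Step 4: cheapest edge leaving the tree is R5–R8 (10); add R5.
Step 5: cheapest edge leaving the tree is R4–R5 (2); add R4.
Step 6: cheapest edge leaving the tree is R3–R5 (4); add R3.
Step 7: cheapest edge leaving the tree is R1–R3 (6); add R1.
Step 8: cheapest edge leaving the tree is R1–R6 (8); add R6.
Vertex order: R2, R9, R8, R7, R5, R4, R3, R1, R6. The 9th vertex is R6.

R6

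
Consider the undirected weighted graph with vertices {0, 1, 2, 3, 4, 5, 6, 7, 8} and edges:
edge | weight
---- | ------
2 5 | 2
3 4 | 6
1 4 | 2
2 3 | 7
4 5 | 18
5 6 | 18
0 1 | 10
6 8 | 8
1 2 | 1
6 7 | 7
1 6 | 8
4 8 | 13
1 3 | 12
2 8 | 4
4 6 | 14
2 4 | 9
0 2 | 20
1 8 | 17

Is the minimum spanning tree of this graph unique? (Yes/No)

No

Sort edges by weight, then run Kruskal:
1 2 (1): add — endpoints in different components.
1 4 (2): add — endpoints in different components.
2 5 (2): add — endpoints in different components.
2 8 (4): add — endpoints in different components.
3 4 (6): add — endpoints in different components.
2 3 (7): skip — 2 and 3 already connected.
6 7 (7): add — endpoints in different components.
1 6 (8): add — endpoints in different components.
6 8 (8): skip — 6 and 8 already connected.
2 4 (9): skip — 2 and 4 already connected.
0 1 (10): add — endpoints in different components.
Non-tree edge 6 8 has weight 8, equal to the heaviest edge on its tree cycle — swapping gives another MST of the same weight. Not unique.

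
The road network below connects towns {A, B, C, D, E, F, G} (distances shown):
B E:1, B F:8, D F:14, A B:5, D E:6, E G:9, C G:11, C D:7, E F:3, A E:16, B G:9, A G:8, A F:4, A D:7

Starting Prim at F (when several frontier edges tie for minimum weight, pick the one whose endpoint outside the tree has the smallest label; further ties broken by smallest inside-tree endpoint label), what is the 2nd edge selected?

Prim, starting at F.
Step 1: frontier [E F 3, A F 4, B F 8, D F 14] → take E F (3); add E.
Step 2: frontier [B E 1, D E 6, E G 9, A E 16, A F 4, B F 8, D F 14] → take B E (1); add B.
Step 3: frontier [A B 5, B G 9, D E 6, E G 9, A E 16, A F 4, D F 14] → take A F (4); add A.
Step 4: frontier [A D 7, A G 8, B G 9, D E 6, E G 9, D F 14] → take D E (6); add D.
Step 5: frontier [A G 8, B G 9, C D 7, E G 9] → take C D (7); add C.
Step 6: frontier [A G 8, B G 9, C G 11, E G 9] → take A G (8); add G.
The 2nd edge added is B E.

B-E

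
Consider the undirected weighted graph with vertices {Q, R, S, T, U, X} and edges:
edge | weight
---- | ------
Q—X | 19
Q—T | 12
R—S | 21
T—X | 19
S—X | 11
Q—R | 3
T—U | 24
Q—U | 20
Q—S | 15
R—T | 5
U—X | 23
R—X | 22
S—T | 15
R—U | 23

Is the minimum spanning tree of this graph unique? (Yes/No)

Kruskal: consider edges lightest-first.
Q—R (3): add — endpoints in different components.
R—T (5): add — endpoints in different components.
S—X (11): add — endpoints in different components.
Q—T (12): skip — T and Q already connected.
Q—S (15): add — endpoints in different components.
S—T (15): skip — S and T already connected.
Q—X (19): skip — Q and X already connected.
T—X (19): skip — T and X already connected.
Q—U (20): add — endpoints in different components.
Non-tree edge S—T has weight 15, equal to the heaviest edge on its tree cycle — swapping gives another MST of the same weight. Not unique.

No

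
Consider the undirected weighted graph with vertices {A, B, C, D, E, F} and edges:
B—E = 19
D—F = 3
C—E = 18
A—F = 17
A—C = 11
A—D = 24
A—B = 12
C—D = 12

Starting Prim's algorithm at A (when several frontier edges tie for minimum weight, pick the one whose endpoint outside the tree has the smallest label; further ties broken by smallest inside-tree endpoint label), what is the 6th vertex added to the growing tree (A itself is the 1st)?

Grow the tree from A using Prim:
Step 1: frontier [A—C 11, A—B 12, A—F 17, A—D 24] → take A—C (11); add C.
Step 2: frontier [A—B 12, A—F 17, A—D 24, C—D 12, C—E 18] → take A—B (12); add B.
Step 3: frontier [A—F 17, A—D 24, B—E 19, C—D 12, C—E 18] → take C—D (12); add D.
Step 4: frontier [A—F 17, B—E 19, C—E 18, D—F 3] → take D—F (3); add F.
Step 5: frontier [B—E 19, C—E 18] → take C—E (18); add E.
Vertex order: A, C, B, D, F, E. The 6th vertex is E.

E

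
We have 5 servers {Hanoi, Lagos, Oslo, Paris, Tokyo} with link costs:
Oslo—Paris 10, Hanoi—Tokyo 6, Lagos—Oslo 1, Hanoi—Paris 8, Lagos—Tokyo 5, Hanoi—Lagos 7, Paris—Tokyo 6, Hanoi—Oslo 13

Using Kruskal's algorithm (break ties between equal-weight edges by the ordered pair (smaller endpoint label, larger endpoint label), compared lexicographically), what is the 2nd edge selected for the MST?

Kruskal's algorithm — process edges by increasing weight (ties by edge label):
Lagos—Oslo (1): add. Components now {Lagos,Oslo} {Hanoi} {Paris} {Tokyo}
Lagos—Tokyo (5): add. Components now {Lagos,Oslo,Tokyo} {Hanoi} {Paris}
Hanoi—Tokyo (6): add. Components now {Hanoi,Lagos,Oslo,Tokyo} {Paris}
Paris—Tokyo (6): add. Components now {Hanoi,Lagos,Oslo,Paris,Tokyo}
The 2nd edge added is Lagos—Tokyo.

Lagos-Tokyo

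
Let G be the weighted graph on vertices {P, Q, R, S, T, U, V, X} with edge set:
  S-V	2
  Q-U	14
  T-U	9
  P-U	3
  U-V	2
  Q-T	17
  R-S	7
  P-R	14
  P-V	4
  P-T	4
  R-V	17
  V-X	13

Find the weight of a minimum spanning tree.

Prim's algorithm from P:
Step 1: cheapest edge leaving the tree is P-U (3); add U.
Step 2: cheapest edge leaving the tree is U-V (2); add V.
Step 3: cheapest edge leaving the tree is S-V (2); add S.
Step 4: cheapest edge leaving the tree is P-T (4); add T.
Step 5: cheapest edge leaving the tree is R-S (7); add R.
Step 6: cheapest edge leaving the tree is V-X (13); add X.
Step 7: cheapest edge leaving the tree is Q-U (14); add Q.
MST edges: P-U, U-V, S-V, P-T, R-S, V-X, Q-U; total weight 3+2+2+4+7+13+14 = 45.

45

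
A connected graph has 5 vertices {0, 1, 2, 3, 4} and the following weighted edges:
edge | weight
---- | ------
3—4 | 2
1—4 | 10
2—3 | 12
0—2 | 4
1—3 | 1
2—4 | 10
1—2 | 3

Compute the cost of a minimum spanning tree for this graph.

Kruskal's algorithm — process edges by increasing weight (ties by edge label):
1—3 (1): add — endpoints in different components.
3—4 (2): add — endpoints in different components.
1—2 (3): add — endpoints in different components.
0—2 (4): add — endpoints in different components.
MST edges: 1—3, 3—4, 1—2, 0—2; total weight 1+2+3+4 = 10.

10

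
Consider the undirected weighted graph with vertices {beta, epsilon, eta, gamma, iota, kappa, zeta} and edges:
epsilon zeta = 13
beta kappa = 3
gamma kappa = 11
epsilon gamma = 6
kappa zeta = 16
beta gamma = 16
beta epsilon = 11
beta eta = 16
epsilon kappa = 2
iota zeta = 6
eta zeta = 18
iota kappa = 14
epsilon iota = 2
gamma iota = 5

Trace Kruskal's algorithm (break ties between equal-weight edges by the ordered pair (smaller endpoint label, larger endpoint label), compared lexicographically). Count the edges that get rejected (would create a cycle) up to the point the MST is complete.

Sort edges by weight, then run Kruskal:
epsilon iota (2): add — endpoints in different components.
epsilon kappa (2): add — endpoints in different components.
beta kappa (3): add — endpoints in different components.
gamma iota (5): add — endpoints in different components.
epsilon gamma (6): skip — epsilon and gamma already connected.
iota zeta (6): add — endpoints in different components.
beta epsilon (11): skip — epsilon and beta already connected.
gamma kappa (11): skip — kappa and gamma already connected.
epsilon zeta (13): skip — epsilon and zeta already connected.
iota kappa (14): skip — kappa and iota already connected.
beta eta (16): add — endpoints in different components.
Edges rejected before the tree was complete: 5.

5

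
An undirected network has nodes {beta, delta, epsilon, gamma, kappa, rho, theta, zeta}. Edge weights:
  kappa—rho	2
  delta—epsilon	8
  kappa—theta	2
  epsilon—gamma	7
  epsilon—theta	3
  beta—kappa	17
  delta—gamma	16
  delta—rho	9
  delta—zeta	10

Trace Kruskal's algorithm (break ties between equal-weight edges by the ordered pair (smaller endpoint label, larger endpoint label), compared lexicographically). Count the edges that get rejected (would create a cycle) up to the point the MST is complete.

Kruskal: consider edges lightest-first.
kappa—rho (2): add — endpoints in different components.
kappa—theta (2): add — endpoints in different components.
epsilon—theta (3): add — endpoints in different components.
epsilon—gamma (7): add — endpoints in different components.
delta—epsilon (8): add — endpoints in different components.
delta—rho (9): skip — delta and rho already connected.
delta—zeta (10): add — endpoints in different components.
delta—gamma (16): skip — gamma and delta already connected.
beta—kappa (17): add — endpoints in different components.
Edges rejected before the tree was complete: 2.

2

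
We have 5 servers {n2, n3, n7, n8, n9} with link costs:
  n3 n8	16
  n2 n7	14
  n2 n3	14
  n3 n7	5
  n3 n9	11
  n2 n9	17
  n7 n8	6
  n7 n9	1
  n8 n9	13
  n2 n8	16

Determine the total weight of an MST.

26

Kruskal: consider edges lightest-first.
n7 n9 (1): add. Components now {n7,n9} {n8} {n2} {n3}
n3 n7 (5): add. Components now {n3,n7,n9} {n8} {n2}
n7 n8 (6): add. Components now {n3,n7,n8,n9} {n2}
n3 n9 (11): skip — n9 and n3 already connected.
n8 n9 (13): skip — n8 and n9 already connected.
n2 n3 (14): add. Components now {n2,n3,n7,n8,n9}
MST edges: n7 n9, n3 n7, n7 n8, n2 n3; total weight 1+5+6+14 = 26.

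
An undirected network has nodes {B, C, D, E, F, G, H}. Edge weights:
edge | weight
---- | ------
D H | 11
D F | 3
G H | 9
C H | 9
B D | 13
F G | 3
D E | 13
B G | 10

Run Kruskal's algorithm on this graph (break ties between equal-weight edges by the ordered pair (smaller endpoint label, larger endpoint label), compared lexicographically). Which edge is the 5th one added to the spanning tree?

Kruskal: consider edges lightest-first.
D F (3): add. Components now {B} {C} {D,F} {E} {G} {H}
F G (3): add. Components now {B} {C} {D,F,G} {E} {H}
C H (9): add. Components now {B} {C,H} {D,F,G} {E}
G H (9): add. Components now {B} {C,D,F,G,H} {E}
B G (10): add. Components now {B,C,D,F,G,H} {E}
D H (11): skip — D and H already connected.
B D (13): skip — B and D already connected.
D E (13): add. Components now {B,C,D,E,F,G,H}
The 5th edge added is B G.

B-G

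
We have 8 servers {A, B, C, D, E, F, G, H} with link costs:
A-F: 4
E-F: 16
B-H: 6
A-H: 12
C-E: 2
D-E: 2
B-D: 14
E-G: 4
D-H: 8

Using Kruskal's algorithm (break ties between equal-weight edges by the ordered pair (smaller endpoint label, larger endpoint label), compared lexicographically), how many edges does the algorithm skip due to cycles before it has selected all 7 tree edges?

0

Sort edges by weight, then run Kruskal:
C-E (2): add — endpoints in different components.
D-E (2): add — endpoints in different components.
A-F (4): add — endpoints in different components.
E-G (4): add — endpoints in different components.
B-H (6): add — endpoints in different components.
D-H (8): add — endpoints in different components.
A-H (12): add — endpoints in different components.
Edges rejected before the tree was complete: 0.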